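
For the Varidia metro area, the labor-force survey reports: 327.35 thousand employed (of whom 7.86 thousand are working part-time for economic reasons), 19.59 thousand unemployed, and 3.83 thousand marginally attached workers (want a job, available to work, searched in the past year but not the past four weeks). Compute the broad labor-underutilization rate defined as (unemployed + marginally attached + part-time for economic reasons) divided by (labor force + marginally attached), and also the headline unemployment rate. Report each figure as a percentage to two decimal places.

Labor force = 327.35 + 19.59 = 346.94 thousand.
Numerator = 19.59 + 3.83 + 7.86 = 31.28 thousand.
Denominator = 346.94 + 3.83 = 350.77 thousand.
Broad rate = 31.28 / 350.77 = 8.92%.
Headline unemployment rate = 19.59 / 346.94 = 5.65%.

Broad underutilization rate ≈ 8.92%; headline unemployment rate ≈ 5.65%.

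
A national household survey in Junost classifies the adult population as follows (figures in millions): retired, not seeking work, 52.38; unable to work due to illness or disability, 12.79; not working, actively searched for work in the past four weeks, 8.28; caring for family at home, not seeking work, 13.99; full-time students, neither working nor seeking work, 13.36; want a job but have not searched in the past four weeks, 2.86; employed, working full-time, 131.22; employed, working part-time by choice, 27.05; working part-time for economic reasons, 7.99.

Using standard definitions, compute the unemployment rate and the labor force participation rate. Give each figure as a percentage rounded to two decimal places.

Unemployment rate ≈ 4.74%; labor force participation rate ≈ 64.66%.

Employed = 131.22 + 27.05 + 7.99 = 166.26 million (anyone who worked, including part-time for economic reasons, counts as employed).
Unemployed = 8.28 million.
Labor force = 166.26 + 8.28 = 174.54 million.
Not in labor force = 52.38 + 12.79 + 13.99 + 13.36 + 2.86 = 95.38 million (those not working and not actively searching are outside the labor force — including those who want a job but have given up searching).
Civilian working-age population = 174.54 + 95.38 = 269.92 million.
Unemployment rate = 8.28 / 174.54 = 4.74%.
Labor force participation rate = 174.54 / 269.92 = 64.66%.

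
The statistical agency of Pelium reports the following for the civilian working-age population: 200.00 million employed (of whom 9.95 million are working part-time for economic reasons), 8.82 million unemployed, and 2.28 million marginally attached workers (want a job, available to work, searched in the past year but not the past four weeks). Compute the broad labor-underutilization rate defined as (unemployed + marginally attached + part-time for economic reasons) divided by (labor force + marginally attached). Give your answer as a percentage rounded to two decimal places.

Broad underutilization rate ≈ 9.97%.

Labor force = 200.00 + 8.82 = 208.82 million.
Numerator = 8.82 + 2.28 + 9.95 = 21.05 million.
Denominator = 208.82 + 2.28 = 211.10 million.
Broad rate = 21.05 / 211.10 = 9.97%.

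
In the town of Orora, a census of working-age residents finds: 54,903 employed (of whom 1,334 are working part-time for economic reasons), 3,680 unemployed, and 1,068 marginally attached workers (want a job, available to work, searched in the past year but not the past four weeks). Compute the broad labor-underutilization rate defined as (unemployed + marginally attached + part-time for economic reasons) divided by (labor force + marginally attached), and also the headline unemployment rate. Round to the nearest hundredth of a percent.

Labor force = 54,903 + 3,680 = 58,583.
Numerator = 3,680 + 1,068 + 1,334 = 6,082.
Denominator = 58,583 + 1,068 = 59,651.
Broad rate = 6,082 / 59,651 = 10.20%.
Headline unemployment rate = 3,680 / 58,583 = 6.28%.

Broad underutilization rate ≈ 10.20%; headline unemployment rate ≈ 6.28%.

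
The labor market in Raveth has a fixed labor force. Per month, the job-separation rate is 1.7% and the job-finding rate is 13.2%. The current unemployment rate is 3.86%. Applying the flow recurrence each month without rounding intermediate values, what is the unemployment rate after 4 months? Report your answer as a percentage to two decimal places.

Unemployment rate after four months ≈ 7.45%.

With a fixed labor force, u_{t+1} = u_t + s·(1−u_t) − f·u_t = u_t·(1−s−f) + s.
Here 1−s−f = 0.851 and s = 0.017.
u_1 = 0.038600 × 0.851 + 0.017 = 0.049849.
u_2 = 0.049849 × 0.851 + 0.017 = 0.059421.
u_3 = 0.059421 × 0.851 + 0.017 = 0.067567.
u_4 = 0.067567 × 0.851 + 0.017 = 0.074500.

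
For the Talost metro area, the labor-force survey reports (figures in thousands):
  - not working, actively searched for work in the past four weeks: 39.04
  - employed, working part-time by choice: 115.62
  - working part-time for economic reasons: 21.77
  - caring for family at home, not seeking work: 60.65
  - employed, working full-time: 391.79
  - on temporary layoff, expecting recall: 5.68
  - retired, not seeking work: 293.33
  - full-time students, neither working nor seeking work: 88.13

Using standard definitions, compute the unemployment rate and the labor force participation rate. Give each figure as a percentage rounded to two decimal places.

Unemployment rate ≈ 7.79%; labor force participation rate ≈ 56.49%.

Employed = 115.62 + 21.77 + 391.79 = 529.18 thousand (anyone who worked, including part-time for economic reasons, counts as employed).
Unemployed = 39.04 + 5.68 = 44.72 thousand (jobless and actively searching, or on temporary layoff).
Labor force = 529.18 + 44.72 = 573.90 thousand.
Not in labor force = 60.65 + 293.33 + 88.13 = 442.11 thousand (those not working and not actively searching are outside the labor force).
Civilian working-age population = 573.90 + 442.11 = 1,016.01 thousand.
Unemployment rate = 44.72 / 573.90 = 7.79%.
Labor force participation rate = 573.90 / 1,016.01 = 56.49%.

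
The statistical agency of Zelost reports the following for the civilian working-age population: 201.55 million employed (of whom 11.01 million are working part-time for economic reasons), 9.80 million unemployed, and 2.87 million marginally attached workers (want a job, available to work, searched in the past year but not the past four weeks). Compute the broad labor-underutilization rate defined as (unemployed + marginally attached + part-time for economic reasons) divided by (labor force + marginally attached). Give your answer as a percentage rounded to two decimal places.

Broad underutilization rate ≈ 11.05%.

Labor force = 201.55 + 9.80 = 211.35 million.
Numerator = 9.80 + 2.87 + 11.01 = 23.68 million.
Denominator = 211.35 + 2.87 = 214.22 million.
Broad rate = 23.68 / 214.22 = 11.05%.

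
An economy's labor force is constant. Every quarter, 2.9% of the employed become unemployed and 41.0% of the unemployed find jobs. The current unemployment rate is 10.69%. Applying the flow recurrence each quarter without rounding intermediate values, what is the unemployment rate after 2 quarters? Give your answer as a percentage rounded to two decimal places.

Unemployment rate after two quarters ≈ 7.89%.

With a fixed labor force, u_{t+1} = u_t + s·(1−u_t) − f·u_t = u_t·(1−s−f) + s.
Here 1−s−f = 0.561 and s = 0.029.
u_1 = 0.106900 × 0.561 + 0.029 = 0.088971.
u_2 = 0.088971 × 0.561 + 0.029 = 0.078913.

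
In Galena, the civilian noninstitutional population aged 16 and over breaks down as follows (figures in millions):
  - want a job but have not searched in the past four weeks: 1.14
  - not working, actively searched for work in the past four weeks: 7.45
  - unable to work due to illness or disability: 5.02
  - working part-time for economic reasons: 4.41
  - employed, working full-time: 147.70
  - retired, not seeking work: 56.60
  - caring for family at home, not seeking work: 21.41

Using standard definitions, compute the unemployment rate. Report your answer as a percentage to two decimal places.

Employed = 4.41 + 147.70 = 152.11 million (anyone who worked, including part-time for economic reasons, counts as employed).
Unemployed = 7.45 million.
Labor force = 152.11 + 7.45 = 159.56 million.
Unemployment rate = 7.45 / 159.56 = 4.67%.

Unemployment rate ≈ 4.67%.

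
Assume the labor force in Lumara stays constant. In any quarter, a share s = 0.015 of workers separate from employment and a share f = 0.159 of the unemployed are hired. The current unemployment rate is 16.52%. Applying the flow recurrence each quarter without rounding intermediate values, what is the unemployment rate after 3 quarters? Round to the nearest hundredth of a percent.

Unemployment rate after three quarters ≈ 13.07%.

With a fixed labor force, u_{t+1} = u_t + s·(1−u_t) − f·u_t = u_t·(1−s−f) + s.
Here 1−s−f = 0.826 and s = 0.015.
u_1 = 0.165200 × 0.826 + 0.015 = 0.151455.
u_2 = 0.151455 × 0.826 + 0.015 = 0.140102.
u_3 = 0.140102 × 0.826 + 0.015 = 0.130724.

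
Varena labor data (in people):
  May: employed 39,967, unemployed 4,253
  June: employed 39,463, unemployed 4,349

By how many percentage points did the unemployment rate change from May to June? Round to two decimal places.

May: labor force = 39,967 + 4,253 = 44,220; u = 4,253/44,220 = 9.62%.
June: labor force = 39,463 + 4,349 = 43,812; u = 4,349/43,812 = 9.93%.
Change = 9.93% − 9.62% = +0.31 pp.

The unemployment rate changed by +0.31 percentage points.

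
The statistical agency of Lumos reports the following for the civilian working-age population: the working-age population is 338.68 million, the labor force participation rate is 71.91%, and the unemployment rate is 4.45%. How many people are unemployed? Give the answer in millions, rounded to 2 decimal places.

About 10.84 million are unemployed.

Labor force = 0.7191 × 338.68 = 243.54 million.
Unemployed = 0.0445 × 243.54 ≈ 10.84 million.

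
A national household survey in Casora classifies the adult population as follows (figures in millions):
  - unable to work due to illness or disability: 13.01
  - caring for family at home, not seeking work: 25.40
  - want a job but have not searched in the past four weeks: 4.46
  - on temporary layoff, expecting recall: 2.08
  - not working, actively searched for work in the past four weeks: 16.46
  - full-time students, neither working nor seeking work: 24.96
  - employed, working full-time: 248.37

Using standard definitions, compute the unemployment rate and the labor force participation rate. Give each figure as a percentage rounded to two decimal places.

Unemployment rate ≈ 6.95%; labor force participation rate ≈ 79.74%.

Employed = 248.37 million.
Unemployed = 2.08 + 16.46 = 18.54 million (jobless and actively searching, or on temporary layoff).
Labor force = 248.37 + 18.54 = 266.91 million.
Not in labor force = 13.01 + 25.40 + 4.46 + 24.96 = 67.83 million (those not working and not actively searching are outside the labor force — including those who want a job but have given up searching).
Civilian working-age population = 266.91 + 67.83 = 334.74 million.
Unemployment rate = 18.54 / 266.91 = 6.95%.
Labor force participation rate = 266.91 / 334.74 = 79.74%.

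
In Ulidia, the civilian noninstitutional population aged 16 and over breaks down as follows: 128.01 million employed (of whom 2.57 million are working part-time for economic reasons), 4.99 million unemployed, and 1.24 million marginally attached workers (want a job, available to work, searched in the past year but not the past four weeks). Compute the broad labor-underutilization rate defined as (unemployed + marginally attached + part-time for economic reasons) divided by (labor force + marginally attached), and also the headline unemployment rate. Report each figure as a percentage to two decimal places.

Labor force = 128.01 + 4.99 = 133.00 million.
Numerator = 4.99 + 1.24 + 2.57 = 8.80 million.
Denominator = 133.00 + 1.24 = 134.24 million.
Broad rate = 8.80 / 134.24 = 6.56%.
Headline unemployment rate = 4.99 / 133.00 = 3.75%.

Broad underutilization rate ≈ 6.56%; headline unemployment rate ≈ 3.75%.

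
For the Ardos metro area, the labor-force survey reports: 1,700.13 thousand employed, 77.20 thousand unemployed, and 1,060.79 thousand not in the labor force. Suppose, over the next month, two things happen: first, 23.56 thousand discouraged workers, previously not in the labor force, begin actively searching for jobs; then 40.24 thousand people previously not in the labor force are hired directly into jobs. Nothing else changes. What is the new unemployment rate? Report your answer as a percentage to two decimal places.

Initially, labor force = 1,700.13 + 77.20 = 1,777.33 thousand, so u = 77.20/1,777.33 = 4.34%.
After the first change, unemployed and labor force both rise by 23.56 → E = 1,700.13, U = 100.76, labor force = 1,800.89 thousand.
After the second change, employed and labor force both rise by 40.24; unemployed unchanged → E = 1,740.37, U = 100.76, labor force = 1,841.13 thousand.
New unemployment rate = 100.76 / 1,841.13 = 5.47%.

New unemployment rate ≈ 5.47%.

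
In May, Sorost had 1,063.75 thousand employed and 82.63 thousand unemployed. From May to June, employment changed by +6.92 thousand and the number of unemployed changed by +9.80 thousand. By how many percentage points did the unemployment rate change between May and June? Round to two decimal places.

May: labor force = 1,063.75 + 82.63 = 1,146.38; u = 82.63/1,146.38 = 7.21%.
June: labor force = 1,070.67 + 92.43 = 1,163.10; u = 92.43/1,163.10 = 7.95%.
Change = 7.95% − 7.21% = +0.74 pp.

The unemployment rate changed by +0.74 percentage points.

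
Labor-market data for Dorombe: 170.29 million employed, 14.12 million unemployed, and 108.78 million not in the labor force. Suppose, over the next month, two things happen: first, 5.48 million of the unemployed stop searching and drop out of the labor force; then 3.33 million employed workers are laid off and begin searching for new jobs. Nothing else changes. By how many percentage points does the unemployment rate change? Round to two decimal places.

The unemployment rate changes by −0.97 percentage points.

Initially, labor force = 170.29 + 14.12 = 184.41 million, so u = 14.12/184.41 = 7.66%.
After the first change, unemployed and labor force both fall by 5.48 → E = 170.29, U = 8.64, labor force = 178.93 million.
After the second change, employed falls and unemployed rises by 3.33; labor force unchanged → E = 166.96, U = 11.97, labor force = 178.93 million.
New unemployment rate = 11.97 / 178.93 = 6.69%.
Change = 6.69% − 7.66% = −0.97 percentage points.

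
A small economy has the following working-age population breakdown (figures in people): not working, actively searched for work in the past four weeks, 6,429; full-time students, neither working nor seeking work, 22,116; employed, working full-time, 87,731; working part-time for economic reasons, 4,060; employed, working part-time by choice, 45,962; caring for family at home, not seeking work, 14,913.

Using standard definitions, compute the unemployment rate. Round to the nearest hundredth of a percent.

Employed = 87,731 + 4,060 + 45,962 = 137,753 (anyone who worked, including part-time for economic reasons, counts as employed).
Unemployed = 6,429.
Labor force = 137,753 + 6,429 = 144,182.
Unemployment rate = 6,429 / 144,182 = 4.46%.

Unemployment rate ≈ 4.46%.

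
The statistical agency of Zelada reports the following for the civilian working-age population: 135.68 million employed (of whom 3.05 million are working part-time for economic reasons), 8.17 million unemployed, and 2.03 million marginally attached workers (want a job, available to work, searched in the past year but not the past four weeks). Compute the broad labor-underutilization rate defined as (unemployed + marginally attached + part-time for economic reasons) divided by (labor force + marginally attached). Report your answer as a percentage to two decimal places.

Labor force = 135.68 + 8.17 = 143.85 million.
Numerator = 8.17 + 2.03 + 3.05 = 13.25 million.
Denominator = 143.85 + 2.03 = 145.88 million.
Broad rate = 13.25 / 145.88 = 9.08%.

Broad underutilization rate ≈ 9.08%.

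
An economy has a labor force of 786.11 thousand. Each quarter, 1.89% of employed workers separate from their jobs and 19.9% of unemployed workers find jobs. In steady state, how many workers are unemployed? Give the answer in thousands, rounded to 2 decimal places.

About 68.18 thousand are unemployed in steady state.

Steady-state unemployment rate u* = s/(s+f) = 1.89/(1.89+19.9) = 0.086737.
Unemployed = u* × labor force = 0.086737 × 786.11 ≈ 68.18 thousand.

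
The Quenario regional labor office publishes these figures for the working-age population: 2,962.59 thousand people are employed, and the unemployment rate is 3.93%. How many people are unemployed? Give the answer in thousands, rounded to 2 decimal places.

Let U be the number unemployed. The labor force is E + U, and U/(E+U) = 0.0393.
So U = 0.0393 × 2,962.59 / (1 − 0.0393) = 116.4298 / 0.9607 ≈ 121.19 thousand.

About 121.19 thousand are unemployed.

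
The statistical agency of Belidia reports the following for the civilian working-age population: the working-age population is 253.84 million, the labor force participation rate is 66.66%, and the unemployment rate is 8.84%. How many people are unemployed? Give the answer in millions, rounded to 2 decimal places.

About 14.96 million are unemployed.

Labor force = 0.6666 × 253.84 = 169.21 million.
Unemployed = 0.0884 × 169.21 ≈ 14.96 million.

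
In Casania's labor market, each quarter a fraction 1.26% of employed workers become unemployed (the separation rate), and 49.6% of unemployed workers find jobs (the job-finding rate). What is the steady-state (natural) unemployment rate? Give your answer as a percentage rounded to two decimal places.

Steady-state unemployment rate ≈ 2.48%.

At steady state the flows balance: s·E = f·U, so U/(E+U) = s/(s+f).
u* = 1.26 / (1.26 + 49.6) = 1.26 / 50.86 = 2.48%.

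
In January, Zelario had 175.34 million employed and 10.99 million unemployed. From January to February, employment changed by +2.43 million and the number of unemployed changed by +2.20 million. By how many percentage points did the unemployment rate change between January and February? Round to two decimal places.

January: labor force = 175.34 + 10.99 = 186.33; u = 10.99/186.33 = 5.90%.
February: labor force = 177.77 + 13.19 = 190.96; u = 13.19/190.96 = 6.91%.
Change = 6.91% − 5.90% = +1.01 pp.

The unemployment rate changed by +1.01 percentage points.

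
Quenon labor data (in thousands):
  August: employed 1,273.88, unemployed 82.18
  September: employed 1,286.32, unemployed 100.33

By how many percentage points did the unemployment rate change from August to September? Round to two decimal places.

The unemployment rate changed by +1.18 percentage points.

August: labor force = 1,273.88 + 82.18 = 1,356.06; u = 82.18/1,356.06 = 6.06%.
September: labor force = 1,286.32 + 100.33 = 1,386.65; u = 100.33/1,386.65 = 7.24%.
Change = 7.24% − 6.06% = +1.18 pp.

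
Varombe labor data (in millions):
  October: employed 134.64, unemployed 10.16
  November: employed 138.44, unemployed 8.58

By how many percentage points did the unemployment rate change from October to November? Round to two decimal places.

The unemployment rate changed by −1.18 percentage points.

October: labor force = 134.64 + 10.16 = 144.80; u = 10.16/144.80 = 7.02%.
November: labor force = 138.44 + 8.58 = 147.02; u = 8.58/147.02 = 5.84%.
Change = 5.84% − 7.02% = −1.18 pp.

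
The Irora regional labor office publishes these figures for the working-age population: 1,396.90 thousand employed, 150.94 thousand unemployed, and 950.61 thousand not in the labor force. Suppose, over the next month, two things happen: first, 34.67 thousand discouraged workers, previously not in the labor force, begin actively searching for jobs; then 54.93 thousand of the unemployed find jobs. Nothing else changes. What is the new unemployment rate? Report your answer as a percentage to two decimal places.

Initially, labor force = 1,396.90 + 150.94 = 1,547.84 thousand, so u = 150.94/1,547.84 = 9.75%.
After the first change, unemployed and labor force both rise by 34.67 → E = 1,396.90, U = 185.61, labor force = 1,582.51 thousand.
After the second change, unemployed falls and employed rises by 54.93; labor force unchanged → E = 1,451.83, U = 130.68, labor force = 1,582.51 thousand.
New unemployment rate = 130.68 / 1,582.51 = 8.26%.

New unemployment rate ≈ 8.26%.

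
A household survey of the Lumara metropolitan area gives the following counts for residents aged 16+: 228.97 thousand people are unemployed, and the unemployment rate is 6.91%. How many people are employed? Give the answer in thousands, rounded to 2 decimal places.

About 3,084.63 thousand are employed.

Labor force = U / u = 228.97 / 0.0691 ≈ 3,313.60 thousand.
Employed = labor force − unemployed = 3,313.60 − 228.97 = 3,084.63 thousand.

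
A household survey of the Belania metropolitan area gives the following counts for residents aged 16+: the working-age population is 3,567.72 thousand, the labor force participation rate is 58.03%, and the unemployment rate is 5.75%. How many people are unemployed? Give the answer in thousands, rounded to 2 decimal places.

About 119.05 thousand are unemployed.

Labor force = 0.5803 × 3,567.72 = 2,070.35 thousand.
Unemployed = 0.0575 × 2,070.35 ≈ 119.05 thousand.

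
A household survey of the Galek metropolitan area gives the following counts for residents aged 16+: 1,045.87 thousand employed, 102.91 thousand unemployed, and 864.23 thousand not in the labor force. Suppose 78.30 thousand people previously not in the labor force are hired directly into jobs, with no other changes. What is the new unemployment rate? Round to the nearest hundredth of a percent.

New unemployment rate ≈ 8.39%.

Initially, labor force = 1,045.87 + 102.91 = 1,148.78 thousand, so u = 102.91/1,148.78 = 8.96%.
After the change, employed and labor force both rise by 78.30; unemployed unchanged → E = 1,124.17, U = 102.91, labor force = 1,227.08 thousand.
New unemployment rate = 102.91 / 1,227.08 = 8.39%.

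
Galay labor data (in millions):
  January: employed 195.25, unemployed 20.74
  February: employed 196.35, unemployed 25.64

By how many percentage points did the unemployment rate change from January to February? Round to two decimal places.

January: labor force = 195.25 + 20.74 = 215.99; u = 20.74/215.99 = 9.60%.
February: labor force = 196.35 + 25.64 = 221.99; u = 25.64/221.99 = 11.55%.
Change = 11.55% − 9.60% = +1.95 pp.

The unemployment rate changed by +1.95 percentage points.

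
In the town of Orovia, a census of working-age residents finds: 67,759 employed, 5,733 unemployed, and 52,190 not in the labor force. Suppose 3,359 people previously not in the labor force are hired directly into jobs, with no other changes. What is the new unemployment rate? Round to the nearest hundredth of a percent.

Initially, labor force = 67,759 + 5,733 = 73,492, so u = 5,733/73,492 = 7.80%.
After the change, employed and labor force both rise by 3,359; unemployed unchanged → E = 71,118, U = 5,733, labor force = 76,851.
New unemployment rate = 5,733 / 76,851 = 7.46%.

New unemployment rate ≈ 7.46%.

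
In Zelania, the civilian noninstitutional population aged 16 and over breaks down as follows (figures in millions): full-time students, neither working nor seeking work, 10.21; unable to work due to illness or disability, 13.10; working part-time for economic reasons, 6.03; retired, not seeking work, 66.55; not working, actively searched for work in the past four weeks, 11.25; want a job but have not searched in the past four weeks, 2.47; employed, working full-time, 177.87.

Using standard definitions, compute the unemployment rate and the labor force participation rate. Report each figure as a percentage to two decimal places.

Unemployment rate ≈ 5.76%; labor force participation rate ≈ 67.88%.

Employed = 6.03 + 177.87 = 183.90 million (anyone who worked, including part-time for economic reasons, counts as employed).
Unemployed = 11.25 million.
Labor force = 183.90 + 11.25 = 195.15 million.
Not in labor force = 10.21 + 13.10 + 66.55 + 2.47 = 92.33 million (those not working and not actively searching are outside the labor force — including those who want a job but have given up searching).
Civilian working-age population = 195.15 + 92.33 = 287.48 million.
Unemployment rate = 11.25 / 195.15 = 5.76%.
Labor force participation rate = 195.15 / 287.48 = 67.88%.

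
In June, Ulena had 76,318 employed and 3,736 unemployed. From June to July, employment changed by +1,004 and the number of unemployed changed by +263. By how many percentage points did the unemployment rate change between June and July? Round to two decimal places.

The unemployment rate changed by +0.25 percentage points.

June: labor force = 76,318 + 3,736 = 80,054; u = 3,736/80,054 = 4.67%.
July: labor force = 77,322 + 3,999 = 81,321; u = 3,999/81,321 = 4.92%.
Change = 4.92% − 4.67% = +0.25 pp.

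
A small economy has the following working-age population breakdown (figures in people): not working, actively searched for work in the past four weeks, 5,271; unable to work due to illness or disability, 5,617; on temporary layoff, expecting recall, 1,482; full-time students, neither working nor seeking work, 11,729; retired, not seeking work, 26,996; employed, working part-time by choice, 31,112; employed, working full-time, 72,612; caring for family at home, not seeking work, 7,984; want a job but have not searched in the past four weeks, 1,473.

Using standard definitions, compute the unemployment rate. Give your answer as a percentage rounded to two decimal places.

Unemployment rate ≈ 6.11%.

Employed = 31,112 + 72,612 = 103,724.
Unemployed = 5,271 + 1,482 = 6,753 (jobless and actively searching, or on temporary layoff).
Labor force = 103,724 + 6,753 = 110,477.
Unemployment rate = 6,753 / 110,477 = 6.11%.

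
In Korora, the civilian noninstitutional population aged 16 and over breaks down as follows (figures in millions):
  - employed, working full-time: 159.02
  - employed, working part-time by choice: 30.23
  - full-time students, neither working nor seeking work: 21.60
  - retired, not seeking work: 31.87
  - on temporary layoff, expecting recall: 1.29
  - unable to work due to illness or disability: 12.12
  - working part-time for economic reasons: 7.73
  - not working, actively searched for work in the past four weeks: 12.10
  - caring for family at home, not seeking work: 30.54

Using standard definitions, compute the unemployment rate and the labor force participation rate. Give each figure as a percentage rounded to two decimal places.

Employed = 159.02 + 30.23 + 7.73 = 196.98 million (anyone who worked, including part-time for economic reasons, counts as employed).
Unemployed = 1.29 + 12.10 = 13.39 million (jobless and actively searching, or on temporary layoff).
Labor force = 196.98 + 13.39 = 210.37 million.
Not in labor force = 21.60 + 31.87 + 12.12 + 30.54 = 96.13 million (those not working and not actively searching are outside the labor force).
Civilian working-age population = 210.37 + 96.13 = 306.50 million.
Unemployment rate = 13.39 / 210.37 = 6.36%.
Labor force participation rate = 210.37 / 306.50 = 68.64%.

Unemployment rate ≈ 6.36%; labor force participation rate ≈ 68.64%.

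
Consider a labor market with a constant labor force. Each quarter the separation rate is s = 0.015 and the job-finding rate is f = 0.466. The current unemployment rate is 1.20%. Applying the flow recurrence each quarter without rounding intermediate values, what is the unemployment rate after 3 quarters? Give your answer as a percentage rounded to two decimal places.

Unemployment rate after three quarters ≈ 2.85%.

With a fixed labor force, u_{t+1} = u_t + s·(1−u_t) − f·u_t = u_t·(1−s−f) + s.
Here 1−s−f = 0.519 and s = 0.015.
u_1 = 0.012000 × 0.519 + 0.015 = 0.021228.
u_2 = 0.021228 × 0.519 + 0.015 = 0.026017.
u_3 = 0.026017 × 0.519 + 0.015 = 0.028503.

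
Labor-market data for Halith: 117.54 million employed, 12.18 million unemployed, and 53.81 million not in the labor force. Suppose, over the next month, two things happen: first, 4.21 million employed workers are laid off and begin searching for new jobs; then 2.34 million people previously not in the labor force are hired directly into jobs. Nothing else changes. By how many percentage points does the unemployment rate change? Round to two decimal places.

The unemployment rate changes by +3.02 percentage points.

Initially, labor force = 117.54 + 12.18 = 129.72 million, so u = 12.18/129.72 = 9.39%.
After the first change, employed falls and unemployed rises by 4.21; labor force unchanged → E = 113.33, U = 16.39, labor force = 129.72 million.
After the second change, employed and labor force both rise by 2.34; unemployed unchanged → E = 115.67, U = 16.39, labor force = 132.06 million.
New unemployment rate = 16.39 / 132.06 = 12.41%.
Change = 12.41% − 9.39% = +3.02 percentage points.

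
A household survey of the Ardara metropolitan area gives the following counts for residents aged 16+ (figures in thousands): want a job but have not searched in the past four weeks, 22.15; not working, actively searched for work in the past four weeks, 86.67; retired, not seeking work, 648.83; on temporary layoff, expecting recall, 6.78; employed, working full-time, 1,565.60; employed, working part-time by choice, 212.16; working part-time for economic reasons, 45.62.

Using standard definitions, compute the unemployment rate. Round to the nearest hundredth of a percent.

Employed = 1,565.60 + 212.16 + 45.62 = 1,823.38 thousand (anyone who worked, including part-time for economic reasons, counts as employed).
Unemployed = 86.67 + 6.78 = 93.45 thousand (jobless and actively searching, or on temporary layoff).
Labor force = 1,823.38 + 93.45 = 1,916.83 thousand.
Unemployment rate = 93.45 / 1,916.83 = 4.88%.

Unemployment rate ≈ 4.88%.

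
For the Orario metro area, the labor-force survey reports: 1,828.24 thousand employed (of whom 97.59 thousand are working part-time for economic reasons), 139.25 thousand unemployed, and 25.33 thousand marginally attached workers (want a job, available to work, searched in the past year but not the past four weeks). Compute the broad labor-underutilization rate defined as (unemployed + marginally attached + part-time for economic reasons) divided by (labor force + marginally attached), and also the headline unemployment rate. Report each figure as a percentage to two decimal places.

Broad underutilization rate ≈ 13.16%; headline unemployment rate ≈ 7.08%.

Labor force = 1,828.24 + 139.25 = 1,967.49 thousand.
Numerator = 139.25 + 25.33 + 97.59 = 262.17 thousand.
Denominator = 1,967.49 + 25.33 = 1,992.82 thousand.
Broad rate = 262.17 / 1,992.82 = 13.16%.
Headline unemployment rate = 139.25 / 1,967.49 = 7.08%.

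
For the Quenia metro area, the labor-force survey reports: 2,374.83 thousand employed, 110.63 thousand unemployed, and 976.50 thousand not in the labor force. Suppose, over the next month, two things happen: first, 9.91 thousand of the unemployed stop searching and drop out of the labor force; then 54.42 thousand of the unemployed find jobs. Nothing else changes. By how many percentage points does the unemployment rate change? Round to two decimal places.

Initially, labor force = 2,374.83 + 110.63 = 2,485.46 thousand, so u = 110.63/2,485.46 = 4.45%.
After the first change, unemployed and labor force both fall by 9.91 → E = 2,374.83, U = 100.72, labor force = 2,475.55 thousand.
After the second change, unemployed falls and employed rises by 54.42; labor force unchanged → E = 2,429.25, U = 46.30, labor force = 2,475.55 thousand.
New unemployment rate = 46.30 / 2,475.55 = 1.87%.
Change = 1.87% − 4.45% = −2.58 percentage points.

The unemployment rate changes by −2.58 percentage points.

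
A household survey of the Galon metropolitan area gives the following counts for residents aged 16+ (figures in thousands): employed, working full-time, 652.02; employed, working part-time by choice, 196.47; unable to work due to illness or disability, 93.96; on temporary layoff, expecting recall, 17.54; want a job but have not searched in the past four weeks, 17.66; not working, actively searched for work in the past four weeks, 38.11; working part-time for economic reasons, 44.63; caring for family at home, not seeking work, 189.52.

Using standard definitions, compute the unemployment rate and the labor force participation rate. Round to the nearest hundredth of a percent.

Employed = 652.02 + 196.47 + 44.63 = 893.12 thousand (anyone who worked, including part-time for economic reasons, counts as employed).
Unemployed = 17.54 + 38.11 = 55.65 thousand (jobless and actively searching, or on temporary layoff).
Labor force = 893.12 + 55.65 = 948.77 thousand.
Not in labor force = 93.96 + 17.66 + 189.52 = 301.14 thousand (those not working and not actively searching are outside the labor force — including those who want a job but have given up searching).
Civilian working-age population = 948.77 + 301.14 = 1,249.91 thousand.
Unemployment rate = 55.65 / 948.77 = 5.87%.
Labor force participation rate = 948.77 / 1,249.91 = 75.91%.

Unemployment rate ≈ 5.87%; labor force participation rate ≈ 75.91%.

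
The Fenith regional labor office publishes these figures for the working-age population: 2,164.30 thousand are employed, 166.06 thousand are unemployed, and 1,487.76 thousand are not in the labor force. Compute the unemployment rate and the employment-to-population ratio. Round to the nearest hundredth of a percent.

Labor force = employed + unemployed = 2,164.30 + 166.06 = 2,330.36 thousand.
Working-age population = 2,330.36 + 1,487.76 = 3,818.12 thousand.
Unemployment rate = 166.06 / 2,330.36 = 7.13%.
Employment-population ratio = 2,164.30 / 3,818.12 = 56.68%.

Unemployment rate ≈ 7.13%; employment-population ratio ≈ 56.68%.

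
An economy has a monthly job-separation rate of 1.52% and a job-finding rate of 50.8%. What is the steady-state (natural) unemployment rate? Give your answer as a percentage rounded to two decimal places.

At steady state the flows balance: s·E = f·U, so U/(E+U) = s/(s+f).
u* = 1.52 / (1.52 + 50.8) = 1.52 / 52.32 = 2.91%.

Steady-state unemployment rate ≈ 2.91%.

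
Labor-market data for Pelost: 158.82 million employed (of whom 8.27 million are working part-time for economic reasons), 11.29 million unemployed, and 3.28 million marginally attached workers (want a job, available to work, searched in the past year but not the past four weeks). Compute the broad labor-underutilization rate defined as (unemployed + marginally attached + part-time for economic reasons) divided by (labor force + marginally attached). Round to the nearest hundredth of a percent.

Broad underutilization rate ≈ 13.17%.

Labor force = 158.82 + 11.29 = 170.11 million.
Numerator = 11.29 + 3.28 + 8.27 = 22.84 million.
Denominator = 170.11 + 3.28 = 173.39 million.
Broad rate = 22.84 / 173.39 = 13.17%.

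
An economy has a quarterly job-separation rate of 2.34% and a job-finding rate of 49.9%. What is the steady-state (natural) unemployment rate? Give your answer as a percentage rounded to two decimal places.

At steady state the flows balance: s·E = f·U, so U/(E+U) = s/(s+f).
u* = 2.34 / (2.34 + 49.9) = 2.34 / 52.24 = 4.48%.

Steady-state unemployment rate ≈ 4.48%.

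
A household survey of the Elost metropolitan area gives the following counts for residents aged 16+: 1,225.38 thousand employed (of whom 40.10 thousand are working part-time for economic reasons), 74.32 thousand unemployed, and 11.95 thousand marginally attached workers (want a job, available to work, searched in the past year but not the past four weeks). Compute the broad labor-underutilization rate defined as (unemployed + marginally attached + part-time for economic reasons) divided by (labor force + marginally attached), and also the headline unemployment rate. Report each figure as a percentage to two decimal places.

Labor force = 1,225.38 + 74.32 = 1,299.70 thousand.
Numerator = 74.32 + 11.95 + 40.10 = 126.37 thousand.
Denominator = 1,299.70 + 11.95 = 1,311.65 thousand.
Broad rate = 126.37 / 1,311.65 = 9.63%.
Headline unemployment rate = 74.32 / 1,299.70 = 5.72%.

Broad underutilization rate ≈ 9.63%; headline unemployment rate ≈ 5.72%.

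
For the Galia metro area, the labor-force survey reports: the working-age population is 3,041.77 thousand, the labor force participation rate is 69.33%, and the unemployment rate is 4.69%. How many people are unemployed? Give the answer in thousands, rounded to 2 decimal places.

About 98.91 thousand are unemployed.

Labor force = 0.6933 × 3,041.77 = 2,108.86 thousand.
Unemployed = 0.0469 × 2,108.86 ≈ 98.91 thousand.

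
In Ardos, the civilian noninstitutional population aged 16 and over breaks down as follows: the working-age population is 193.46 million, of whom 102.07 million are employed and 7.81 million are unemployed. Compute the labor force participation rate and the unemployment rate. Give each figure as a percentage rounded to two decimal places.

Labor force = employed + unemployed = 102.07 + 7.81 = 109.88 million.
Unemployment rate = 7.81 / 109.88 = 7.11%.
Labor force participation rate = 109.88 / 193.46 = 56.80%.

Labor force participation rate ≈ 56.80%; unemployment rate ≈ 7.11%.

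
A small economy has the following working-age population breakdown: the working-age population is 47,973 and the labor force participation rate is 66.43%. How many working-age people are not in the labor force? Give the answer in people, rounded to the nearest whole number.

About 16,105 are not in the labor force.

Share not in the labor force = 1 − 0.6643 = 0.3357.
Not in labor force = 0.3357 × 47,973 ≈ 16,105.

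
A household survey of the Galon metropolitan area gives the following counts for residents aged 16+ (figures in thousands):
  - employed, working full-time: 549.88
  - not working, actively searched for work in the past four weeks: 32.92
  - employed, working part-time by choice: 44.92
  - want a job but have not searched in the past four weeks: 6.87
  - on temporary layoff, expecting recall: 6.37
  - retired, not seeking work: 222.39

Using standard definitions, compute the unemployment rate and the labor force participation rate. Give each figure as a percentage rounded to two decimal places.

Unemployment rate ≈ 6.20%; labor force participation rate ≈ 73.45%.

Employed = 549.88 + 44.92 = 594.80 thousand.
Unemployed = 32.92 + 6.37 = 39.29 thousand (jobless and actively searching, or on temporary layoff).
Labor force = 594.80 + 39.29 = 634.09 thousand.
Not in labor force = 6.87 + 222.39 = 229.26 thousand (those not working and not actively searching are outside the labor force — including those who want a job but have given up searching).
Civilian working-age population = 634.09 + 229.26 = 863.35 thousand.
Unemployment rate = 39.29 / 634.09 = 6.20%.
Labor force participation rate = 634.09 / 863.35 = 73.45%.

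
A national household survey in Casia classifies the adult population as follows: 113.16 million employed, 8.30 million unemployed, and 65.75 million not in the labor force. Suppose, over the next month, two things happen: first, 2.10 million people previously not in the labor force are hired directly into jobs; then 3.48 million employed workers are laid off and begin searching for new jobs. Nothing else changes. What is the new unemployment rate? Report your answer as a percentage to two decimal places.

Initially, labor force = 113.16 + 8.30 = 121.46 million, so u = 8.30/121.46 = 6.83%.
After the first change, employed and labor force both rise by 2.10; unemployed unchanged → E = 115.26, U = 8.30, labor force = 123.56 million.
After the second change, employed falls and unemployed rises by 3.48; labor force unchanged → E = 111.78, U = 11.78, labor force = 123.56 million.
New unemployment rate = 11.78 / 123.56 = 9.53%.

New unemployment rate ≈ 9.53%.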